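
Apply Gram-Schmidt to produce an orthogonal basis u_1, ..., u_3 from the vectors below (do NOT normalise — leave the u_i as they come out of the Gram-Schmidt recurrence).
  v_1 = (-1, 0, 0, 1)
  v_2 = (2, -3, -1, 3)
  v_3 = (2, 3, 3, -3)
Orthogonal basis:
  u_1 = (-1, 0, 0, 1)
  u_2 = (5/2, -3, -1, 5/2)
  u_3 = (10/9, 16/15, 106/45, 10/9)

Apply the Gram-Schmidt recurrence
  u_1 = v_1
  u_i = v_i − Σ_{j<i} ((v_i · u_j) / (u_j · u_j)) · u_j.

Step by step this gives:
  u_1 = (-1, 0, 0, 1)
  u_2 = (5/2, -3, -1, 5/2)
  u_3 = (10/9, 16/15, 106/45, 10/9)

Orthogonality check:
  u_2 · u_1 = 0 (should be 0)
  u_3 · u_1 = 0 (should be 0)
  u_3 · u_2 = 0 (should be 0)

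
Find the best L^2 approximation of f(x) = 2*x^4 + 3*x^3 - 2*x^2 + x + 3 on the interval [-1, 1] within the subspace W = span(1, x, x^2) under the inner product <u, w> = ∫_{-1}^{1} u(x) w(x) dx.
g(x) = -2*x^2/7 + 14*x/5 + 99/35

The best approximation g ∈ W is the orthogonal projection of f onto W. Writing g = a_0 + a_1 x + a_2 x^2, the coefficients solve the normal equations G · a = b where
  G_{ij} = <φ_i, φ_j> and b_i = <f, φ_i>, with φ_0 = 1, φ_1 = x, φ_2 = x^2.
G =
  [2, 0, 2/3]
  [0, 2/3, 0]
  [2/3, 0, 2/5],
b = (82/15, 28/15, 62/35).
Solving gives a_0 = 99/35, a_1 = 14/5, a_2 = -2/7, so
  g(x) = -2*x^2/7 + 14*x/5 + 99/35.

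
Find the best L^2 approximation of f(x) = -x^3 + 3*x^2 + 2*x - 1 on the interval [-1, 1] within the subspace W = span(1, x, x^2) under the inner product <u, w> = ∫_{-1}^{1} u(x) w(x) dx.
g(x) = 3*x^2 + 7*x/5 - 1

The best approximation g ∈ W is the orthogonal projection of f onto W. Writing g = a_0 + a_1 x + a_2 x^2, the coefficients solve the normal equations G · a = b where
  G_{ij} = <φ_i, φ_j> and b_i = <f, φ_i>, with φ_0 = 1, φ_1 = x, φ_2 = x^2.
G =
  [2, 0, 2/3]
  [0, 2/3, 0]
  [2/3, 0, 2/5],
b = (0, 14/15, 8/15).
Solving gives a_0 = -1, a_1 = 7/5, a_2 = 3, so
  g(x) = 3*x^2 + 7*x/5 - 1.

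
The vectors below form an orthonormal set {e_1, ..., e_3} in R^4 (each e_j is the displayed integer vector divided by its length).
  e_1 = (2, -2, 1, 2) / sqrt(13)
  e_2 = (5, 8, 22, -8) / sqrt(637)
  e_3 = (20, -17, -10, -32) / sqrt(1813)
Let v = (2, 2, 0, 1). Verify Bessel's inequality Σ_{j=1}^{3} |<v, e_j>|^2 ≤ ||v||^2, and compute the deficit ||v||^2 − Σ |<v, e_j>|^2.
Σ |<v, e_j>|^2 = 44/37; ||v||^2 = 9; deficit = 289/37

Write each e_j = u_j / sqrt(<u_j, u_j>) where u_j is the displayed integer vector. Then <v, e_j> = <v, u_j> / sqrt(<u_j, u_j>), so |<v, e_j>|^2 = <v, u_j>^2 / <u_j, u_j>.
Coefficients: <v, e_1> = 2/sqrt(13), <v, e_2> = 18/sqrt(637), <v, e_3> = -26/sqrt(1813).
Square and sum: Σ |<v, e_j>|^2 = 44/37.
Compute ||v||^2 = v·v = 9.
Deficit = 9 − 44/37 = 289/37 ≥ 0, confirming Bessel's inequality. (The deficit equals ||v − Σ <v,e_j> e_j||^2, the squared distance from v to span{e_j}.)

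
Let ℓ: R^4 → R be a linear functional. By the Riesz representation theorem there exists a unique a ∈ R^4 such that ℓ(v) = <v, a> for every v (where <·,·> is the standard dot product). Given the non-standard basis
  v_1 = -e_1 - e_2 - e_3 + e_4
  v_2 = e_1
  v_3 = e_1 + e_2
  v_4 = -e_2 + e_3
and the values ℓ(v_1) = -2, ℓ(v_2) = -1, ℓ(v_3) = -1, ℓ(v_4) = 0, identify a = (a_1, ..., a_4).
a = (-1, 0, 0, -3)

Write a = (a_1, ..., a_4) in the standard basis. For each basis vector v_i, ℓ(v_i) = <v_i, a> is a linear equation in the a_j's. Collect the n equations into a matrix system V a = ℓ, where row i of V is v_i (expressed in the standard basis). Since V is invertible (lower-triangular with 1s on the diagonal, up to permutation), solve by back-substitution:
  V =
[[-1, -1, -1, 1],
 [1, 0, 0, 0],
 [1, 1, 0, 0],
 [0, -1, 1, 0]]
  V a = (-2, -1, -1, 0)
Solving gives a = (-1, 0, 0, -3).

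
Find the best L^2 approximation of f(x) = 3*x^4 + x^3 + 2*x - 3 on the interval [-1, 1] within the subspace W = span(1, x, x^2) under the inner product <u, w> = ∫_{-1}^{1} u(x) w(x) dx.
g(x) = 18*x^2/7 + 13*x/5 - 114/35

The best approximation g ∈ W is the orthogonal projection of f onto W. Writing g = a_0 + a_1 x + a_2 x^2, the coefficients solve the normal equations G · a = b where
  G_{ij} = <φ_i, φ_j> and b_i = <f, φ_i>, with φ_0 = 1, φ_1 = x, φ_2 = x^2.
G =
  [2, 0, 2/3]
  [0, 2/3, 0]
  [2/3, 0, 2/5],
b = (-24/5, 26/15, -8/7).
Solving gives a_0 = -114/35, a_1 = 13/5, a_2 = 18/7, so
  g(x) = 18*x^2/7 + 13*x/5 - 114/35.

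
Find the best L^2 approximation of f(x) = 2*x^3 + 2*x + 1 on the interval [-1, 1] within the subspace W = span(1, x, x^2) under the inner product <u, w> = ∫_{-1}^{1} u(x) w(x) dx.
g(x) = 16*x/5 + 1

The best approximation g ∈ W is the orthogonal projection of f onto W. Writing g = a_0 + a_1 x + a_2 x^2, the coefficients solve the normal equations G · a = b where
  G_{ij} = <φ_i, φ_j> and b_i = <f, φ_i>, with φ_0 = 1, φ_1 = x, φ_2 = x^2.
G =
  [2, 0, 2/3]
  [0, 2/3, 0]
  [2/3, 0, 2/5],
b = (2, 32/15, 2/3).
Solving gives a_0 = 1, a_1 = 16/5, a_2 = 0, so
  g(x) = 16*x/5 + 1.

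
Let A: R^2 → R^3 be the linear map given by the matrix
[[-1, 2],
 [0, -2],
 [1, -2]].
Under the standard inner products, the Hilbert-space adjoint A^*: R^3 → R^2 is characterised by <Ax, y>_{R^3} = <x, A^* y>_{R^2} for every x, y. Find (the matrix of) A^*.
A^* = A^T =
[[-1, 0, 1],
 [2, -2, -2]]

For real matrices with standard dot products, the defining identity <Ax, y> = <x, A^* y> gives (Ax)^T y = x^T (A^*) y, i.e. x^T A^T y = x^T (A^*) y. Since this holds for all x, y, we must have A^* = A^T. Therefore
A^* =
[[-1, 0, 1],
 [2, -2, -2]].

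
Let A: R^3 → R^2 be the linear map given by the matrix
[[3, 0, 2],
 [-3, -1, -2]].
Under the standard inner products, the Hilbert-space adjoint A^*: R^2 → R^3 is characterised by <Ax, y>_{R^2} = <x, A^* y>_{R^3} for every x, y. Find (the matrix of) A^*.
A^* = A^T =
[[3, -3],
 [0, -1],
 [2, -2]]

For real matrices with standard dot products, the defining identity <Ax, y> = <x, A^* y> gives (Ax)^T y = x^T (A^*) y, i.e. x^T A^T y = x^T (A^*) y. Since this holds for all x, y, we must have A^* = A^T. Therefore
A^* =
[[3, -3],
 [0, -1],
 [2, -2]].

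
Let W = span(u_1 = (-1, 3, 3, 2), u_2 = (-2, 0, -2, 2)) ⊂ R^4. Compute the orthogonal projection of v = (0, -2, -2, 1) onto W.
proj_W(v) = (-13/23, -30/23, -53/23, 3/23)

Set up U = [u_1 | ... | u_2] ∈ R^(4×2). The projector onto W = col(U) is P = U (U^T U)^(-1) U^T.
Compute U^T U =
  [23, 0]
  [0, 12],
and U^T v = (-10, 6).
Solve U^T U · c = U^T v for the coefficients: c = (-10/23, 1/2). The projection is proj_W(v) = U c.
Check: (v - proj_W(v)) · u_1 = 0  (should be 0).
Check: (v - proj_W(v)) · u_2 = 0  (should be 0).
Result: proj_W(v) = (-13/23, -30/23, -53/23, 3/23).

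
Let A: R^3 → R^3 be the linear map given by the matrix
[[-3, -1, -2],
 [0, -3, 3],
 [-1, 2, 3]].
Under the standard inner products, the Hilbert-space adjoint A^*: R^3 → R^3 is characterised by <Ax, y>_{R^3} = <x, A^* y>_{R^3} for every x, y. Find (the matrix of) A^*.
A^* = A^T =
[[-3, 0, -1],
 [-1, -3, 2],
 [-2, 3, 3]]

For real matrices with standard dot products, the defining identity <Ax, y> = <x, A^* y> gives (Ax)^T y = x^T (A^*) y, i.e. x^T A^T y = x^T (A^*) y. Since this holds for all x, y, we must have A^* = A^T. Therefore
A^* =
[[-3, 0, -1],
 [-1, -3, 2],
 [-2, 3, 3]].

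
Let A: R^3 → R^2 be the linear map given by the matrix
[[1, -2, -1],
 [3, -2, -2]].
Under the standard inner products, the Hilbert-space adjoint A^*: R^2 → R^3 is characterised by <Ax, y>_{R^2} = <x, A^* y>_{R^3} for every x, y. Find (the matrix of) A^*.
A^* = A^T =
[[1, 3],
 [-2, -2],
 [-1, -2]]

For real matrices with standard dot products, the defining identity <Ax, y> = <x, A^* y> gives (Ax)^T y = x^T (A^*) y, i.e. x^T A^T y = x^T (A^*) y. Since this holds for all x, y, we must have A^* = A^T. Therefore
A^* =
[[1, 3],
 [-2, -2],
 [-1, -2]].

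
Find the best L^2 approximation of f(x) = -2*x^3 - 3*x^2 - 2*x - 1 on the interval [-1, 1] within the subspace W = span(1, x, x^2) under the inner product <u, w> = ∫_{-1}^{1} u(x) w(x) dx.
g(x) = -3*x^2 - 16*x/5 - 1

The best approximation g ∈ W is the orthogonal projection of f onto W. Writing g = a_0 + a_1 x + a_2 x^2, the coefficients solve the normal equations G · a = b where
  G_{ij} = <φ_i, φ_j> and b_i = <f, φ_i>, with φ_0 = 1, φ_1 = x, φ_2 = x^2.
G =
  [2, 0, 2/3]
  [0, 2/3, 0]
  [2/3, 0, 2/5],
b = (-4, -32/15, -28/15).
Solving gives a_0 = -1, a_1 = -16/5, a_2 = -3, so
  g(x) = -3*x^2 - 16*x/5 - 1.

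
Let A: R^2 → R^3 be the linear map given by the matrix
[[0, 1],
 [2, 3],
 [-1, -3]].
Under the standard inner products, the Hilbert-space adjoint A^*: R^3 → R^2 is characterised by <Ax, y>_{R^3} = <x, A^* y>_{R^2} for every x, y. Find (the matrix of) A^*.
A^* = A^T =
[[0, 2, -1],
 [1, 3, -3]]

For real matrices with standard dot products, the defining identity <Ax, y> = <x, A^* y> gives (Ax)^T y = x^T (A^*) y, i.e. x^T A^T y = x^T (A^*) y. Since this holds for all x, y, we must have A^* = A^T. Therefore
A^* =
[[0, 2, -1],
 [1, 3, -3]].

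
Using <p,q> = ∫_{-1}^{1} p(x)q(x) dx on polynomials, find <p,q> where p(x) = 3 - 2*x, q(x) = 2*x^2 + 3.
<p,q> = 22

Expand the product: p(x)·q(x) = -4*x^3 + 6*x^2 - 6*x + 9.
∫_{-1}^{1} of each monomial x^k gives [2/(k+1) if k even, 0 if k odd]. Integrating term-by-term (or equivalently evaluating the antiderivative F(x) = -x^4 + 2*x^3 - 3*x^2 + 9*x at the endpoints):
  F(1) − F(−1) = 7 − (-15) = 22.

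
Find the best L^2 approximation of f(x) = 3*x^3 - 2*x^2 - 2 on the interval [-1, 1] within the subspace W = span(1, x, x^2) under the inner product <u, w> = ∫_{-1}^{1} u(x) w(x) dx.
g(x) = -2*x^2 + 9*x/5 - 2

The best approximation g ∈ W is the orthogonal projection of f onto W. Writing g = a_0 + a_1 x + a_2 x^2, the coefficients solve the normal equations G · a = b where
  G_{ij} = <φ_i, φ_j> and b_i = <f, φ_i>, with φ_0 = 1, φ_1 = x, φ_2 = x^2.
G =
  [2, 0, 2/3]
  [0, 2/3, 0]
  [2/3, 0, 2/5],
b = (-16/3, 6/5, -32/15).
Solving gives a_0 = -2, a_1 = 9/5, a_2 = -2, so
  g(x) = -2*x^2 + 9*x/5 - 2.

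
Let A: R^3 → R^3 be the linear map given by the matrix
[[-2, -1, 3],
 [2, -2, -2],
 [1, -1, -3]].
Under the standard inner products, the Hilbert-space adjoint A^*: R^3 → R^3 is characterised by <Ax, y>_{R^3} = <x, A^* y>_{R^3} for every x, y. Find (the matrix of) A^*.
A^* = A^T =
[[-2, 2, 1],
 [-1, -2, -1],
 [3, -2, -3]]

For real matrices with standard dot products, the defining identity <Ax, y> = <x, A^* y> gives (Ax)^T y = x^T (A^*) y, i.e. x^T A^T y = x^T (A^*) y. Since this holds for all x, y, we must have A^* = A^T. Therefore
A^* =
[[-2, 2, 1],
 [-1, -2, -1],
 [3, -2, -3]].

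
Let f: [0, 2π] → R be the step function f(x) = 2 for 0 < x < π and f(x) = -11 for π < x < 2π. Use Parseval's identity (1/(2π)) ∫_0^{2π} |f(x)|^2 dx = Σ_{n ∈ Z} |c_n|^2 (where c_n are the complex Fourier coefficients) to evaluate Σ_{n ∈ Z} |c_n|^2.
Σ |c_n|^2 = 125/2

Parseval equates the L^2 energy of f (normalised by 1/(2π)) with the ℓ^2 sum of its Fourier coefficients: (1/(2π)) ∫_0^{2π} |f|^2 = Σ |c_n|^2.
Compute the left side: (1/(2π)) [∫_0^π 2^2 dx + ∫_π^{2π} (-11)^2 dx] = (1/(2π)) · (4π + 121π) = (4 + 121)/2 = 125/2.
So Σ_{n ∈ Z} |c_n|^2 = 125/2.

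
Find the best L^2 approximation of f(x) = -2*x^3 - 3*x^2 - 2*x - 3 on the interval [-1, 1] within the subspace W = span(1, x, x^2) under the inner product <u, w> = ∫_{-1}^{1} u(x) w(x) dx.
g(x) = -3*x^2 - 16*x/5 - 3

The best approximation g ∈ W is the orthogonal projection of f onto W. Writing g = a_0 + a_1 x + a_2 x^2, the coefficients solve the normal equations G · a = b where
  G_{ij} = <φ_i, φ_j> and b_i = <f, φ_i>, with φ_0 = 1, φ_1 = x, φ_2 = x^2.
G =
  [2, 0, 2/3]
  [0, 2/3, 0]
  [2/3, 0, 2/5],
b = (-8, -32/15, -16/5).
Solving gives a_0 = -3, a_1 = -16/5, a_2 = -3, so
  g(x) = -3*x^2 - 16*x/5 - 3.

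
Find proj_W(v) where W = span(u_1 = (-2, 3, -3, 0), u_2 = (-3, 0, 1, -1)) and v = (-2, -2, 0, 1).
proj_W(v) = (-274/233, -111/233, 227/233, -116/233)

Set up U = [u_1 | ... | u_2] ∈ R^(4×2). The projector onto W = col(U) is P = U (U^T U)^(-1) U^T.
Compute U^T U =
  [22, 3]
  [3, 11],
and U^T v = (-2, 5).
Solve U^T U · c = U^T v for the coefficients: c = (-37/233, 116/233). The projection is proj_W(v) = U c.
Check: (v - proj_W(v)) · u_1 = 0  (should be 0).
Check: (v - proj_W(v)) · u_2 = 0  (should be 0).
Result: proj_W(v) = (-274/233, -111/233, 227/233, -116/233).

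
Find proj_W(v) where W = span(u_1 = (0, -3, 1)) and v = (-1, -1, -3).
proj_W(v) = (0, 0, 0)

Set up U = [u_1 | ... | u_1] ∈ R^(3×1). The projector onto W = col(U) is P = U (U^T U)^(-1) U^T.
Compute U^T U =
  [10],
and U^T v = (0).
Solve U^T U · c = U^T v for the coefficients: c = (0). The projection is proj_W(v) = U c.
Check: (v - proj_W(v)) · u_1 = 0  (should be 0).
Result: proj_W(v) = (0, 0, 0).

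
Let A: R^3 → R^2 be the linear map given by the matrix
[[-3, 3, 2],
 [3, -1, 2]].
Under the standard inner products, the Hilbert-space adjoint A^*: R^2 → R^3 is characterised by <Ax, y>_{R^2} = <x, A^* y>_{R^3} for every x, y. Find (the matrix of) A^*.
A^* = A^T =
[[-3, 3],
 [3, -1],
 [2, 2]]

For real matrices with standard dot products, the defining identity <Ax, y> = <x, A^* y> gives (Ax)^T y = x^T (A^*) y, i.e. x^T A^T y = x^T (A^*) y. Since this holds for all x, y, we must have A^* = A^T. Therefore
A^* =
[[-3, 3],
 [3, -1],
 [2, 2]].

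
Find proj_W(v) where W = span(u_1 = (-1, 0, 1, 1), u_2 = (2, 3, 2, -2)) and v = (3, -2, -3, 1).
proj_W(v) = (53/59, -102/59, -189/59, -53/59)

Set up U = [u_1 | ... | u_2] ∈ R^(4×2). The projector onto W = col(U) is P = U (U^T U)^(-1) U^T.
Compute U^T U =
  [3, -2]
  [-2, 21],
and U^T v = (-5, -8).
Solve U^T U · c = U^T v for the coefficients: c = (-121/59, -34/59). The projection is proj_W(v) = U c.
Check: (v - proj_W(v)) · u_1 = 0  (should be 0).
Check: (v - proj_W(v)) · u_2 = 0  (should be 0).
Result: proj_W(v) = (53/59, -102/59, -189/59, -53/59).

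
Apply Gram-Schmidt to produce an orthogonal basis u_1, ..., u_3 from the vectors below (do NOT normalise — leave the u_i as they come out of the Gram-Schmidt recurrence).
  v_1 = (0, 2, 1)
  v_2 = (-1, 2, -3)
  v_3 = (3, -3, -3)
Orthogonal basis:
  u_1 = (0, 2, 1)
  u_2 = (-1, 8/5, -16/5)
  u_3 = (72/23, 9/23, -18/23)

Apply the Gram-Schmidt recurrence
  u_1 = v_1
  u_i = v_i − Σ_{j<i} ((v_i · u_j) / (u_j · u_j)) · u_j.

Step by step this gives:
  u_1 = (0, 2, 1)
  u_2 = (-1, 8/5, -16/5)
  u_3 = (72/23, 9/23, -18/23)

Orthogonality check:
  u_2 · u_1 = 0 (should be 0)
  u_3 · u_1 = 0 (should be 0)
  u_3 · u_2 = 0 (should be 0)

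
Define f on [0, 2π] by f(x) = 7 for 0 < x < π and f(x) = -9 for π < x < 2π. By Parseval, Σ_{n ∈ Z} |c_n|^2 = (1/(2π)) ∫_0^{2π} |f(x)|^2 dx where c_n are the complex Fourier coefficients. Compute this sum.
Σ |c_n|^2 = 65

Parseval equates the L^2 energy of f (normalised by 1/(2π)) with the ℓ^2 sum of its Fourier coefficients: (1/(2π)) ∫_0^{2π} |f|^2 = Σ |c_n|^2.
Compute the left side: (1/(2π)) [∫_0^π 7^2 dx + ∫_π^{2π} (-9)^2 dx] = (1/(2π)) · (49π + 81π) = (49 + 81)/2 = 65.
So Σ_{n ∈ Z} |c_n|^2 = 65.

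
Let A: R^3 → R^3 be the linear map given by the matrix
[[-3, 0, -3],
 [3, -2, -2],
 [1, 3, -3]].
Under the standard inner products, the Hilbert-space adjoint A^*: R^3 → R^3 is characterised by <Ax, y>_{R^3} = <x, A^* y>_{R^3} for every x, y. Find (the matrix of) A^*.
A^* = A^T =
[[-3, 3, 1],
 [0, -2, 3],
 [-3, -2, -3]]

For real matrices with standard dot products, the defining identity <Ax, y> = <x, A^* y> gives (Ax)^T y = x^T (A^*) y, i.e. x^T A^T y = x^T (A^*) y. Since this holds for all x, y, we must have A^* = A^T. Therefore
A^* =
[[-3, 3, 1],
 [0, -2, 3],
 [-3, -2, -3]].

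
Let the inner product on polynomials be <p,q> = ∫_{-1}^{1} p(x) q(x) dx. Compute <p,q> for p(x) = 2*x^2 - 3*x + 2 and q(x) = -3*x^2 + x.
<p,q> = -42/5

Expand the product: p(x)·q(x) = -6*x^4 + 11*x^3 - 9*x^2 + 2*x.
∫_{-1}^{1} of each monomial x^k gives [2/(k+1) if k even, 0 if k odd]. Integrating term-by-term (or equivalently evaluating the antiderivative F(x) = -6*x^5/5 + 11*x^4/4 - 3*x^3 + x^2 at the endpoints):
  F(1) − F(−1) = -9/20 − (159/20) = -42/5.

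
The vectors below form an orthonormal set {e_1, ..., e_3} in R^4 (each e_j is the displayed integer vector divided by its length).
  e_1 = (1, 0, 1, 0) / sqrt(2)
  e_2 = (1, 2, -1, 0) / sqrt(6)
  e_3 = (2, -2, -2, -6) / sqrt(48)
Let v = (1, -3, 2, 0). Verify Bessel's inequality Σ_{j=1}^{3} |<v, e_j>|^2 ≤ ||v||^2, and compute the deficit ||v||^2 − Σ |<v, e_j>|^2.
Σ |<v, e_j>|^2 = 13; ||v||^2 = 14; deficit = 1

Write each e_j = u_j / sqrt(<u_j, u_j>) where u_j is the displayed integer vector. Then <v, e_j> = <v, u_j> / sqrt(<u_j, u_j>), so |<v, e_j>|^2 = <v, u_j>^2 / <u_j, u_j>.
Coefficients: <v, e_1> = 3/sqrt(2), <v, e_2> = -7/sqrt(6), <v, e_3> = 4/sqrt(48).
Square and sum: Σ |<v, e_j>|^2 = 13.
Compute ||v||^2 = v·v = 14.
Deficit = 14 − 13 = 1 ≥ 0, confirming Bessel's inequality. (The deficit equals ||v − Σ <v,e_j> e_j||^2, the squared distance from v to span{e_j}.)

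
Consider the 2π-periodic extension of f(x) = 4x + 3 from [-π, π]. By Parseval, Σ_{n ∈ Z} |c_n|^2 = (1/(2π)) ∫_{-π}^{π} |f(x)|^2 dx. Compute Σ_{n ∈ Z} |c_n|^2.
Σ |c_n|^2 = 16π^2/3 + 9

Expand and integrate term by term over [-π, π]:
  ∫ (4x)^2 dx = 16·(2π^3/3); ∫ 2·4·(3)·x dx = 0 (odd integrand); ∫ 3^2 dx = 9·2π.
So (1/(2π)) ∫_{-π}^{π} (4x + 3)^2 dx = 16π^2/3 + 9 = 16π^2/3 + 9.
Parseval ⇒ Σ |c_n|^2 = 16π^2/3 + 9.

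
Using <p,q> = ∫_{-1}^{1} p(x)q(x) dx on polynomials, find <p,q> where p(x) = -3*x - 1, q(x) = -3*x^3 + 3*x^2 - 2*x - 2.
<p,q> = 48/5

Expand the product: p(x)·q(x) = 9*x^4 - 6*x^3 + 3*x^2 + 8*x + 2.
∫_{-1}^{1} of each monomial x^k gives [2/(k+1) if k even, 0 if k odd]. Integrating term-by-term (or equivalently evaluating the antiderivative F(x) = 9*x^5/5 - 3*x^4/2 + x^3 + 4*x^2 + 2*x at the endpoints):
  F(1) − F(−1) = 73/10 − (-23/10) = 48/5.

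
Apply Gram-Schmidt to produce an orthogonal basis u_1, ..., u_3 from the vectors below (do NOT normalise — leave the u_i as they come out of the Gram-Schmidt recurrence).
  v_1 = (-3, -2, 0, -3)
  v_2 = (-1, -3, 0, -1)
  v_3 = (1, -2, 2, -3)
Orthogonal basis:
  u_1 = (-3, -2, 0, -3)
  u_2 = (7/11, -21/11, 0, 7/11)
  u_3 = (2, 0, 2, -2)

Apply the Gram-Schmidt recurrence
  u_1 = v_1
  u_i = v_i − Σ_{j<i} ((v_i · u_j) / (u_j · u_j)) · u_j.

Step by step this gives:
  u_1 = (-3, -2, 0, -3)
  u_2 = (7/11, -21/11, 0, 7/11)
  u_3 = (2, 0, 2, -2)

Orthogonality check:
  u_2 · u_1 = 0 (should be 0)
  u_3 · u_1 = 0 (should be 0)
  u_3 · u_2 = 0 (should be 0)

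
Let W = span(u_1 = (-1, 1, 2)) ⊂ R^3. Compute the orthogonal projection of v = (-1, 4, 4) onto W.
proj_W(v) = (-13/6, 13/6, 13/3)

Set up U = [u_1 | ... | u_1] ∈ R^(3×1). The projector onto W = col(U) is P = U (U^T U)^(-1) U^T.
Compute U^T U =
  [6],
and U^T v = (13).
Solve U^T U · c = U^T v for the coefficients: c = (13/6). The projection is proj_W(v) = U c.
Check: (v - proj_W(v)) · u_1 = 0  (should be 0).
Result: proj_W(v) = (-13/6, 13/6, 13/3).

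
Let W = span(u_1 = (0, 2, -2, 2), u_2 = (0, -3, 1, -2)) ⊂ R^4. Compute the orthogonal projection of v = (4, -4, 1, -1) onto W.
proj_W(v) = (0, -7/2, 1/2, -2)

Set up U = [u_1 | ... | u_2] ∈ R^(4×2). The projector onto W = col(U) is P = U (U^T U)^(-1) U^T.
Compute U^T U =
  [12, -12]
  [-12, 14],
and U^T v = (-12, 15).
Solve U^T U · c = U^T v for the coefficients: c = (1/2, 3/2). The projection is proj_W(v) = U c.
Check: (v - proj_W(v)) · u_1 = 0  (should be 0).
Check: (v - proj_W(v)) · u_2 = 0  (should be 0).
Result: proj_W(v) = (0, -7/2, 1/2, -2).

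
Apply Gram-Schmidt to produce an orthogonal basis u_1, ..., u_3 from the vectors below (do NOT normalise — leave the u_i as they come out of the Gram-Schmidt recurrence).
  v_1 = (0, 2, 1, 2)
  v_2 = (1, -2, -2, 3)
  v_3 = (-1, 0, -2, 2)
Orthogonal basis:
  u_1 = (0, 2, 1, 2)
  u_2 = (1, -2, -2, 3)
  u_3 = (-3/2, 5/9, -11/9, 1/18)

Apply the Gram-Schmidt recurrence
  u_1 = v_1
  u_i = v_i − Σ_{j<i} ((v_i · u_j) / (u_j · u_j)) · u_j.

Step by step this gives:
  u_1 = (0, 2, 1, 2)
  u_2 = (1, -2, -2, 3)
  u_3 = (-3/2, 5/9, -11/9, 1/18)

Orthogonality check:
  u_2 · u_1 = 0 (should be 0)
  u_3 · u_1 = 0 (should be 0)
  u_3 · u_2 = 0 (should be 0)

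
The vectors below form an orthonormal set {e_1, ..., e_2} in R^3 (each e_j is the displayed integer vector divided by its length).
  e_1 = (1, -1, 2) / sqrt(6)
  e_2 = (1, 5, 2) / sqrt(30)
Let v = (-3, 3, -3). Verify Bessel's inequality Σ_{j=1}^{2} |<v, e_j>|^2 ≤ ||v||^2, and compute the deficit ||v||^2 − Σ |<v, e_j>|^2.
Σ |<v, e_j>|^2 = 126/5; ||v||^2 = 27; deficit = 9/5

Write each e_j = u_j / sqrt(<u_j, u_j>) where u_j is the displayed integer vector. Then <v, e_j> = <v, u_j> / sqrt(<u_j, u_j>), so |<v, e_j>|^2 = <v, u_j>^2 / <u_j, u_j>.
Coefficients: <v, e_1> = -12/sqrt(6), <v, e_2> = 6/sqrt(30).
Square and sum: Σ |<v, e_j>|^2 = 126/5.
Compute ||v||^2 = v·v = 27.
Deficit = 27 − 126/5 = 9/5 ≥ 0, confirming Bessel's inequality. (The deficit equals ||v − Σ <v,e_j> e_j||^2, the squared distance from v to span{e_j}.)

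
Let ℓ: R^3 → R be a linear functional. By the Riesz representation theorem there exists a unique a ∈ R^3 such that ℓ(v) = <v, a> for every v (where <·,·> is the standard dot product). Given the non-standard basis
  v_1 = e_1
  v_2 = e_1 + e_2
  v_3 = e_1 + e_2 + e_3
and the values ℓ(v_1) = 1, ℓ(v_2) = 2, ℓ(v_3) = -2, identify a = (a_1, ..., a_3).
a = (1, 1, -4)

Write a = (a_1, ..., a_3) in the standard basis. For each basis vector v_i, ℓ(v_i) = <v_i, a> is a linear equation in the a_j's. Collect the n equations into a matrix system V a = ℓ, where row i of V is v_i (expressed in the standard basis). Since V is invertible (lower-triangular with 1s on the diagonal, up to permutation), solve by back-substitution:
  V =
[[1, 0, 0],
 [1, 1, 0],
 [1, 1, 1]]
  V a = (1, 2, -2)
Solving gives a = (1, 1, -4).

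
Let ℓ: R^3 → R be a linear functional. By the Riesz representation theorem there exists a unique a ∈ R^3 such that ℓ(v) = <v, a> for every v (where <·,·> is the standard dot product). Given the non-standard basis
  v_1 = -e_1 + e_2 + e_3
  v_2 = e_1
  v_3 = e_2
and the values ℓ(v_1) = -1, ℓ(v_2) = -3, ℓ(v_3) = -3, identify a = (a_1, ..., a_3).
a = (-3, -3, -1)

Write a = (a_1, ..., a_3) in the standard basis. For each basis vector v_i, ℓ(v_i) = <v_i, a> is a linear equation in the a_j's. Collect the n equations into a matrix system V a = ℓ, where row i of V is v_i (expressed in the standard basis). Since V is invertible (lower-triangular with 1s on the diagonal, up to permutation), solve by back-substitution:
  V =
[[-1, 1, 1],
 [1, 0, 0],
 [0, 1, 0]]
  V a = (-1, -3, -3)
Solving gives a = (-3, -3, -1).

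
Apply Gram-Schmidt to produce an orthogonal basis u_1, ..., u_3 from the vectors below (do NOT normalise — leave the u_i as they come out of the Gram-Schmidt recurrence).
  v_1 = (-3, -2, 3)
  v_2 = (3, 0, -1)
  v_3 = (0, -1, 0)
Orthogonal basis:
  u_1 = (-3, -2, 3)
  u_2 = (15/11, -12/11, 7/11)
  u_3 = (-3/19, -9/19, -9/19)

Apply the Gram-Schmidt recurrence
  u_1 = v_1
  u_i = v_i − Σ_{j<i} ((v_i · u_j) / (u_j · u_j)) · u_j.

Step by step this gives:
  u_1 = (-3, -2, 3)
  u_2 = (15/11, -12/11, 7/11)
  u_3 = (-3/19, -9/19, -9/19)

Orthogonality check:
  u_2 · u_1 = 0 (should be 0)
  u_3 · u_1 = 0 (should be 0)
  u_3 · u_2 = 0 (should be 0)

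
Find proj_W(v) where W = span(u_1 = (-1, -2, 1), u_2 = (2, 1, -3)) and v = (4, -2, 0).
proj_W(v) = (6/7, -48/35, -66/35)

Set up U = [u_1 | ... | u_2] ∈ R^(3×2). The projector onto W = col(U) is P = U (U^T U)^(-1) U^T.
Compute U^T U =
  [6, -7]
  [-7, 14],
and U^T v = (0, 6).
Solve U^T U · c = U^T v for the coefficients: c = (6/5, 36/35). The projection is proj_W(v) = U c.
Check: (v - proj_W(v)) · u_1 = 0  (should be 0).
Check: (v - proj_W(v)) · u_2 = 0  (should be 0).
Result: proj_W(v) = (6/7, -48/35, -66/35).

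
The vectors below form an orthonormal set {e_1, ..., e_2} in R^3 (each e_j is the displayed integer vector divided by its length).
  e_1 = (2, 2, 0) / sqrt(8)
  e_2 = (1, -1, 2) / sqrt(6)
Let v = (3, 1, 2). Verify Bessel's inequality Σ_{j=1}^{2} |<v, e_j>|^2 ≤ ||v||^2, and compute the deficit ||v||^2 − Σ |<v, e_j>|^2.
Σ |<v, e_j>|^2 = 14; ||v||^2 = 14; deficit = 0

Write each e_j = u_j / sqrt(<u_j, u_j>) where u_j is the displayed integer vector. Then <v, e_j> = <v, u_j> / sqrt(<u_j, u_j>), so |<v, e_j>|^2 = <v, u_j>^2 / <u_j, u_j>.
Coefficients: <v, e_1> = 8/sqrt(8), <v, e_2> = 6/sqrt(6).
Square and sum: Σ |<v, e_j>|^2 = 14.
Compute ||v||^2 = v·v = 14.
Deficit = 14 − 14 = 0 ≥ 0, confirming Bessel's inequality. (The deficit equals ||v − Σ <v,e_j> e_j||^2, the squared distance from v to span{e_j}.)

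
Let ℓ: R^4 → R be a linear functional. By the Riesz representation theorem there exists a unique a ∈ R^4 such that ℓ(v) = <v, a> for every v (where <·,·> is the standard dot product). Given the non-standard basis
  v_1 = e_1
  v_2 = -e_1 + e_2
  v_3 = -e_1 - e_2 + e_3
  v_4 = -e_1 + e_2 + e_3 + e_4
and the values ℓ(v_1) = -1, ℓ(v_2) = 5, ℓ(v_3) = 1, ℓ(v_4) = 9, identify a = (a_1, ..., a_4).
a = (-1, 4, 4, 0)

Write a = (a_1, ..., a_4) in the standard basis. For each basis vector v_i, ℓ(v_i) = <v_i, a> is a linear equation in the a_j's. Collect the n equations into a matrix system V a = ℓ, where row i of V is v_i (expressed in the standard basis). Since V is invertible (lower-triangular with 1s on the diagonal, up to permutation), solve by back-substitution:
  V =
[[1, 0, 0, 0],
 [-1, 1, 0, 0],
 [-1, -1, 1, 0],
 [-1, 1, 1, 1]]
  V a = (-1, 5, 1, 9)
Solving gives a = (-1, 4, 4, 0).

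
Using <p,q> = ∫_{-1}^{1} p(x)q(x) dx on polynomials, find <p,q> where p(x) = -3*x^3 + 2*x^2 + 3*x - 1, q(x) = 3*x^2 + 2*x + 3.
<p,q> = 0

Expand the product: p(x)·q(x) = -9*x^5 + 4*x^3 + 9*x^2 + 7*x - 3.
∫_{-1}^{1} of each monomial x^k gives [2/(k+1) if k even, 0 if k odd]. Integrating term-by-term (or equivalently evaluating the antiderivative F(x) = -3*x^6/2 + x^4 + 3*x^3 + 7*x^2/2 - 3*x at the endpoints):
  F(1) − F(−1) = 3 − (3) = 0.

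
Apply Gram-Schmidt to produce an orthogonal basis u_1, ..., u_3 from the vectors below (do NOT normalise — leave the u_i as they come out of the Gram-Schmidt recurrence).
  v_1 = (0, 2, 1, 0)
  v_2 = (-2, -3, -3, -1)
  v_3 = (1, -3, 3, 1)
Orthogonal basis:
  u_1 = (0, 2, 1, 0)
  u_2 = (-2, 3/5, -6/5, -1)
  u_3 = (-25/17, -18/17, 36/17, -4/17)

Apply the Gram-Schmidt recurrence
  u_1 = v_1
  u_i = v_i − Σ_{j<i} ((v_i · u_j) / (u_j · u_j)) · u_j.

Step by step this gives:
  u_1 = (0, 2, 1, 0)
  u_2 = (-2, 3/5, -6/5, -1)
  u_3 = (-25/17, -18/17, 36/17, -4/17)

Orthogonality check:
  u_2 · u_1 = 0 (should be 0)
  u_3 · u_1 = 0 (should be 0)
  u_3 · u_2 = 0 (should be 0)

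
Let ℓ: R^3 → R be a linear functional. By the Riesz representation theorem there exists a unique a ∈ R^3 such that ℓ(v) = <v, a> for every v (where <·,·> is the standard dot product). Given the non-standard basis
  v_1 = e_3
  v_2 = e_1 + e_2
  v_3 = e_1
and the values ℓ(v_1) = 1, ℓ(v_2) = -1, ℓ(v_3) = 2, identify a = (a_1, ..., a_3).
a = (2, -3, 1)

Write a = (a_1, ..., a_3) in the standard basis. For each basis vector v_i, ℓ(v_i) = <v_i, a> is a linear equation in the a_j's. Collect the n equations into a matrix system V a = ℓ, where row i of V is v_i (expressed in the standard basis). Since V is invertible (lower-triangular with 1s on the diagonal, up to permutation), solve by back-substitution:
  V =
[[0, 0, 1],
 [1, 1, 0],
 [1, 0, 0]]
  V a = (1, -1, 2)
Solving gives a = (2, -3, 1).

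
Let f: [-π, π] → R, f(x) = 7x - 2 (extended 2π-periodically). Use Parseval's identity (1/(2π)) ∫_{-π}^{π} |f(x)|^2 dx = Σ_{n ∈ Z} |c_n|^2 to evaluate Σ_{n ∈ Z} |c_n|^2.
Σ |c_n|^2 = 49π^2/3 + 4

Expand and integrate term by term over [-π, π]:
  ∫ (7x)^2 dx = 49·(2π^3/3); ∫ 2·7·(-2)·x dx = 0 (odd integrand); ∫ (-2)^2 dx = 4·2π.
So (1/(2π)) ∫_{-π}^{π} (7x - 2)^2 dx = 49π^2/3 + 4 = 49π^2/3 + 4.
Parseval ⇒ Σ |c_n|^2 = 49π^2/3 + 4.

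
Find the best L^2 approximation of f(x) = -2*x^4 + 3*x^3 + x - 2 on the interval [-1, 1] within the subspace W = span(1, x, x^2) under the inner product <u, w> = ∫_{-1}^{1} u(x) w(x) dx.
g(x) = -12*x^2/7 + 14*x/5 - 64/35

The best approximation g ∈ W is the orthogonal projection of f onto W. Writing g = a_0 + a_1 x + a_2 x^2, the coefficients solve the normal equations G · a = b where
  G_{ij} = <φ_i, φ_j> and b_i = <f, φ_i>, with φ_0 = 1, φ_1 = x, φ_2 = x^2.
G =
  [2, 0, 2/3]
  [0, 2/3, 0]
  [2/3, 0, 2/5],
b = (-24/5, 28/15, -40/21).
Solving gives a_0 = -64/35, a_1 = 14/5, a_2 = -12/7, so
  g(x) = -12*x^2/7 + 14*x/5 - 64/35.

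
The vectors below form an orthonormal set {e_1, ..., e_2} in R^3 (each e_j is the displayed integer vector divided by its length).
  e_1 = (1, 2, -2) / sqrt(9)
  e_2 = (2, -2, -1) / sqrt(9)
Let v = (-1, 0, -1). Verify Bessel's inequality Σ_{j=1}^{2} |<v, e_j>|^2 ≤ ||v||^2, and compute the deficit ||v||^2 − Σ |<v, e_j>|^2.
Σ |<v, e_j>|^2 = 2/9; ||v||^2 = 2; deficit = 16/9

Write each e_j = u_j / sqrt(<u_j, u_j>) where u_j is the displayed integer vector. Then <v, e_j> = <v, u_j> / sqrt(<u_j, u_j>), so |<v, e_j>|^2 = <v, u_j>^2 / <u_j, u_j>.
Coefficients: <v, e_1> = 1/sqrt(9), <v, e_2> = -1/sqrt(9).
Square and sum: Σ |<v, e_j>|^2 = 2/9.
Compute ||v||^2 = v·v = 2.
Deficit = 2 − 2/9 = 16/9 ≥ 0, confirming Bessel's inequality. (The deficit equals ||v − Σ <v,e_j> e_j||^2, the squared distance from v to span{e_j}.)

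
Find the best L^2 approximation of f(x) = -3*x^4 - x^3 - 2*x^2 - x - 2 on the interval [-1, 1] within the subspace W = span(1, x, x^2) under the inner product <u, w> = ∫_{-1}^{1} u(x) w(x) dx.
g(x) = -32*x^2/7 - 8*x/5 - 61/35

The best approximation g ∈ W is the orthogonal projection of f onto W. Writing g = a_0 + a_1 x + a_2 x^2, the coefficients solve the normal equations G · a = b where
  G_{ij} = <φ_i, φ_j> and b_i = <f, φ_i>, with φ_0 = 1, φ_1 = x, φ_2 = x^2.
G =
  [2, 0, 2/3]
  [0, 2/3, 0]
  [2/3, 0, 2/5],
b = (-98/15, -16/15, -314/105).
Solving gives a_0 = -61/35, a_1 = -8/5, a_2 = -32/7, so
  g(x) = -32*x^2/7 - 8*x/5 - 61/35.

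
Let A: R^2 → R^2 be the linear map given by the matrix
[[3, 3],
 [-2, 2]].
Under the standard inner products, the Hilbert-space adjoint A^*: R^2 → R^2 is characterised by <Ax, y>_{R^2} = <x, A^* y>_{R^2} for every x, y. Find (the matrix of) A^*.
A^* = A^T =
[[3, -2],
 [3, 2]]

For real matrices with standard dot products, the defining identity <Ax, y> = <x, A^* y> gives (Ax)^T y = x^T (A^*) y, i.e. x^T A^T y = x^T (A^*) y. Since this holds for all x, y, we must have A^* = A^T. Therefore
A^* =
[[3, -2],
 [3, 2]].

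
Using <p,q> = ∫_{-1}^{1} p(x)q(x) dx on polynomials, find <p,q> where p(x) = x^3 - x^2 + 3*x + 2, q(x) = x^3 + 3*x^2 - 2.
<p,q> = -50/21

Expand the product: p(x)·q(x) = x^6 + 2*x^5 + 9*x^3 + 8*x^2 - 6*x - 4.
∫_{-1}^{1} of each monomial x^k gives [2/(k+1) if k even, 0 if k odd]. Integrating term-by-term (or equivalently evaluating the antiderivative F(x) = x^7/7 + x^6/3 + 9*x^4/4 + 8*x^3/3 - 3*x^2 - 4*x at the endpoints):
  F(1) − F(−1) = -45/28 − (65/84) = -50/21.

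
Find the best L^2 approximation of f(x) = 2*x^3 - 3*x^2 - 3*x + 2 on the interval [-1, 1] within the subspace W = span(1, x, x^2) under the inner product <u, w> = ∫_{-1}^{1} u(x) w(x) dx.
g(x) = -3*x^2 - 9*x/5 + 2

The best approximation g ∈ W is the orthogonal projection of f onto W. Writing g = a_0 + a_1 x + a_2 x^2, the coefficients solve the normal equations G · a = b where
  G_{ij} = <φ_i, φ_j> and b_i = <f, φ_i>, with φ_0 = 1, φ_1 = x, φ_2 = x^2.
G =
  [2, 0, 2/3]
  [0, 2/3, 0]
  [2/3, 0, 2/5],
b = (2, -6/5, 2/15).
Solving gives a_0 = 2, a_1 = -9/5, a_2 = -3, so
  g(x) = -3*x^2 - 9*x/5 + 2.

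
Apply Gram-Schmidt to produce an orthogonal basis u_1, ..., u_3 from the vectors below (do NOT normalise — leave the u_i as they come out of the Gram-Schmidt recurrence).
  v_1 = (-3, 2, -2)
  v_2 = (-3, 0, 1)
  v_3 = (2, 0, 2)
Orthogonal basis:
  u_1 = (-3, 2, -2)
  u_2 = (-30/17, -14/17, 31/17)
  u_3 = (32/121, 144/121, 96/121)

Apply the Gram-Schmidt recurrence
  u_1 = v_1
  u_i = v_i − Σ_{j<i} ((v_i · u_j) / (u_j · u_j)) · u_j.

Step by step this gives:
  u_1 = (-3, 2, -2)
  u_2 = (-30/17, -14/17, 31/17)
  u_3 = (32/121, 144/121, 96/121)

Orthogonality check:
  u_2 · u_1 = 0 (should be 0)
  u_3 · u_1 = 0 (should be 0)
  u_3 · u_2 = 0 (should be 0)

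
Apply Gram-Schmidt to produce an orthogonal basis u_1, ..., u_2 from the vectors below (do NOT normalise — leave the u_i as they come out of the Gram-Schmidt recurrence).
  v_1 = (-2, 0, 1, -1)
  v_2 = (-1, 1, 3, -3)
Orthogonal basis:
  u_1 = (-2, 0, 1, -1)
  u_2 = (5/3, 1, 5/3, -5/3)

Apply the Gram-Schmidt recurrence
  u_1 = v_1
  u_i = v_i − Σ_{j<i} ((v_i · u_j) / (u_j · u_j)) · u_j.

Step by step this gives:
  u_1 = (-2, 0, 1, -1)
  u_2 = (5/3, 1, 5/3, -5/3)

Orthogonality check:
  u_2 · u_1 = 0 (should be 0)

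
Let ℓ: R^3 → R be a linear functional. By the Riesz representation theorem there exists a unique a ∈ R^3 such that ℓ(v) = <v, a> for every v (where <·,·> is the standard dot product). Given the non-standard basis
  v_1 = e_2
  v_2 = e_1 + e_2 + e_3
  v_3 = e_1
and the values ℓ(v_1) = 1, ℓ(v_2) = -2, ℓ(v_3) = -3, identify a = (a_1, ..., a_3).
a = (-3, 1, 0)

Write a = (a_1, ..., a_3) in the standard basis. For each basis vector v_i, ℓ(v_i) = <v_i, a> is a linear equation in the a_j's. Collect the n equations into a matrix system V a = ℓ, where row i of V is v_i (expressed in the standard basis). Since V is invertible (lower-triangular with 1s on the diagonal, up to permutation), solve by back-substitution:
  V =
[[0, 1, 0],
 [1, 1, 1],
 [1, 0, 0]]
  V a = (1, -2, -3)
Solving gives a = (-3, 1, 0).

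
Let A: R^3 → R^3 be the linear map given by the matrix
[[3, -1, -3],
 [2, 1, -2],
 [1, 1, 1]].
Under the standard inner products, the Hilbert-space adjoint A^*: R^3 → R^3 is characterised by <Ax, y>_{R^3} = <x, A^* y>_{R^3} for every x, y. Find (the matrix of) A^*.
A^* = A^T =
[[3, 2, 1],
 [-1, 1, 1],
 [-3, -2, 1]]

For real matrices with standard dot products, the defining identity <Ax, y> = <x, A^* y> gives (Ax)^T y = x^T (A^*) y, i.e. x^T A^T y = x^T (A^*) y. Since this holds for all x, y, we must have A^* = A^T. Therefore
A^* =
[[3, 2, 1],
 [-1, 1, 1],
 [-3, -2, 1]].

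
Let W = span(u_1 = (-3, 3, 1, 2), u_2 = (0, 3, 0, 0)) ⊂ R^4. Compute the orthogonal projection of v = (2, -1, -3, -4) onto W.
proj_W(v) = (51/14, -1, -17/14, -17/7)

Set up U = [u_1 | ... | u_2] ∈ R^(4×2). The projector onto W = col(U) is P = U (U^T U)^(-1) U^T.
Compute U^T U =
  [23, 9]
  [9, 9],
and U^T v = (-20, -3).
Solve U^T U · c = U^T v for the coefficients: c = (-17/14, 37/42). The projection is proj_W(v) = U c.
Check: (v - proj_W(v)) · u_1 = 0  (should be 0).
Check: (v - proj_W(v)) · u_2 = 0  (should be 0).
Result: proj_W(v) = (51/14, -1, -17/14, -17/7).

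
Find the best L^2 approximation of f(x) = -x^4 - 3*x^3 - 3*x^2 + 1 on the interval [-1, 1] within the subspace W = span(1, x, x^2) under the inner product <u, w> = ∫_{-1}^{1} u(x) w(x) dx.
g(x) = -27*x^2/7 - 9*x/5 + 38/35

The best approximation g ∈ W is the orthogonal projection of f onto W. Writing g = a_0 + a_1 x + a_2 x^2, the coefficients solve the normal equations G · a = b where
  G_{ij} = <φ_i, φ_j> and b_i = <f, φ_i>, with φ_0 = 1, φ_1 = x, φ_2 = x^2.
G =
  [2, 0, 2/3]
  [0, 2/3, 0]
  [2/3, 0, 2/5],
b = (-2/5, -6/5, -86/105).
Solving gives a_0 = 38/35, a_1 = -9/5, a_2 = -27/7, so
  g(x) = -27*x^2/7 - 9*x/5 + 38/35.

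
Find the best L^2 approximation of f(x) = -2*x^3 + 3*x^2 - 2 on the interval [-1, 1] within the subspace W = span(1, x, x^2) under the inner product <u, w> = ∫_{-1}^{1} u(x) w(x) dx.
g(x) = 3*x^2 - 6*x/5 - 2

The best approximation g ∈ W is the orthogonal projection of f onto W. Writing g = a_0 + a_1 x + a_2 x^2, the coefficients solve the normal equations G · a = b where
  G_{ij} = <φ_i, φ_j> and b_i = <f, φ_i>, with φ_0 = 1, φ_1 = x, φ_2 = x^2.
G =
  [2, 0, 2/3]
  [0, 2/3, 0]
  [2/3, 0, 2/5],
b = (-2, -4/5, -2/15).
Solving gives a_0 = -2, a_1 = -6/5, a_2 = 3, so
  g(x) = 3*x^2 - 6*x/5 - 2.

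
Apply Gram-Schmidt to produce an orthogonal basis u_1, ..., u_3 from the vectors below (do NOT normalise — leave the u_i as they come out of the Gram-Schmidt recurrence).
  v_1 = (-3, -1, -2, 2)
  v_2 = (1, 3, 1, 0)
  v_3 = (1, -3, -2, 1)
Orthogonal basis:
  u_1 = (-3, -1, -2, 2)
  u_2 = (-1/3, 23/9, 1/9, 8/9)
  u_3 = (112/67, -10/67, -82/67, 81/67)

Apply the Gram-Schmidt recurrence
  u_1 = v_1
  u_i = v_i − Σ_{j<i} ((v_i · u_j) / (u_j · u_j)) · u_j.

Step by step this gives:
  u_1 = (-3, -1, -2, 2)
  u_2 = (-1/3, 23/9, 1/9, 8/9)
  u_3 = (112/67, -10/67, -82/67, 81/67)

Orthogonality check:
  u_2 · u_1 = 0 (should be 0)
  u_3 · u_1 = 0 (should be 0)
  u_3 · u_2 = 0 (should be 0)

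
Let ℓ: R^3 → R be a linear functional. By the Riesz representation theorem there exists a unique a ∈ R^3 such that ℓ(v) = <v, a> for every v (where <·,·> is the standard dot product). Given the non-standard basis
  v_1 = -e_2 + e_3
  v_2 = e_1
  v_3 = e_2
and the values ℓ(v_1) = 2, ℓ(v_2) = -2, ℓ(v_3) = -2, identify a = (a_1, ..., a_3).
a = (-2, -2, 0)

Write a = (a_1, ..., a_3) in the standard basis. For each basis vector v_i, ℓ(v_i) = <v_i, a> is a linear equation in the a_j's. Collect the n equations into a matrix system V a = ℓ, where row i of V is v_i (expressed in the standard basis). Since V is invertible (lower-triangular with 1s on the diagonal, up to permutation), solve by back-substitution:
  V =
[[0, -1, 1],
 [1, 0, 0],
 [0, 1, 0]]
  V a = (2, -2, -2)
Solving gives a = (-2, -2, 0).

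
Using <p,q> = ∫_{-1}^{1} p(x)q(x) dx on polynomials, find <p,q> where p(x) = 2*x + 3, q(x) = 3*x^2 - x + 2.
<p,q> = 50/3

Expand the product: p(x)·q(x) = 6*x^3 + 7*x^2 + x + 6.
∫_{-1}^{1} of each monomial x^k gives [2/(k+1) if k even, 0 if k odd]. Integrating term-by-term (or equivalently evaluating the antiderivative F(x) = 3*x^4/2 + 7*x^3/3 + x^2/2 + 6*x at the endpoints):
  F(1) − F(−1) = 31/3 − (-19/3) = 50/3.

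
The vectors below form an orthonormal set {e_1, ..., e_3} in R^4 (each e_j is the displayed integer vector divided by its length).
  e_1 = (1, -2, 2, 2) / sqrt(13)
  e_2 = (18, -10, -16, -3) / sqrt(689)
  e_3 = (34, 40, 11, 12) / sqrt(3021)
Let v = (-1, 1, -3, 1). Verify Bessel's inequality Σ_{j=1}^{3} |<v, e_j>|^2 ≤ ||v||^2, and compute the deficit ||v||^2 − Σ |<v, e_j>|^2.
Σ |<v, e_j>|^2 = 81/19; ||v||^2 = 12; deficit = 147/19

Write each e_j = u_j / sqrt(<u_j, u_j>) where u_j is the displayed integer vector. Then <v, e_j> = <v, u_j> / sqrt(<u_j, u_j>), so |<v, e_j>|^2 = <v, u_j>^2 / <u_j, u_j>.
Coefficients: <v, e_1> = -7/sqrt(13), <v, e_2> = 17/sqrt(689), <v, e_3> = -15/sqrt(3021).
Square and sum: Σ |<v, e_j>|^2 = 81/19.
Compute ||v||^2 = v·v = 12.
Deficit = 12 − 81/19 = 147/19 ≥ 0, confirming Bessel's inequality. (The deficit equals ||v − Σ <v,e_j> e_j||^2, the squared distance from v to span{e_j}.)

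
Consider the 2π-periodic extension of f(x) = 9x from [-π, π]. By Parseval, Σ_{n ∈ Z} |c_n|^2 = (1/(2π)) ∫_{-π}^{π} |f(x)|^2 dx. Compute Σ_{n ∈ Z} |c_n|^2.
Σ |c_n|^2 = 27π^2

Expand and integrate term by term over [-π, π]:
  ∫ (9x)^2 dx = 81·(2π^3/3); ∫ 2·9·(0)·x dx = 0 (odd integrand); ∫ 0^2 dx = 0·2π.
So (1/(2π)) ∫_{-π}^{π} (9x)^2 dx = 81π^2/3 + 0 = 27π^2.
Parseval ⇒ Σ |c_n|^2 = 27π^2.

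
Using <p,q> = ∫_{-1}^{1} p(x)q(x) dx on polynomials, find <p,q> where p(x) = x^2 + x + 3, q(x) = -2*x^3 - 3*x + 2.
<p,q> = 158/15

Expand the product: p(x)·q(x) = -2*x^5 - 2*x^4 - 9*x^3 - x^2 - 7*x + 6.
∫_{-1}^{1} of each monomial x^k gives [2/(k+1) if k even, 0 if k odd]. Integrating term-by-term (or equivalently evaluating the antiderivative F(x) = -x^6/3 - 2*x^5/5 - 9*x^4/4 - x^3/3 - 7*x^2/2 + 6*x at the endpoints):
  F(1) − F(−1) = -49/60 − (-227/20) = 158/15.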